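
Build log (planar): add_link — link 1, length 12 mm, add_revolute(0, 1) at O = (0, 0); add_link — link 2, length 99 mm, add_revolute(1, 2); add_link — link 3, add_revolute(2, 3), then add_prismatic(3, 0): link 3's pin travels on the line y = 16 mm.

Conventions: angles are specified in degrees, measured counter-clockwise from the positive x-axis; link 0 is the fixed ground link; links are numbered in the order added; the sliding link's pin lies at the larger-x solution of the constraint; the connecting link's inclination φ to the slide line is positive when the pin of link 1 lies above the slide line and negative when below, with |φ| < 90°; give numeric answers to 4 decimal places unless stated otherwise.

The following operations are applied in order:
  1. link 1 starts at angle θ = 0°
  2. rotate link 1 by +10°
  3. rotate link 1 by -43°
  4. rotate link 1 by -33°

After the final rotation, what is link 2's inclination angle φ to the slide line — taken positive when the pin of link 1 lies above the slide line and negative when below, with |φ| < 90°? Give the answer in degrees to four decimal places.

geometry: r = 12 mm, L = 99 mm, e = 16 mm; θ starts at 0°
rotate link 1 by +10°: θ ← 0° +10° = 10°
rotate link 1 by -43°: θ ← 10° -43° = -33°
rotate link 1 by -33°: θ ← -33° -33° = -66°
h = r sin θ − e = -10.962545 − 16 = -26.962545
sin φ = h / L = -26.962545 / 99 = -0.27234894
φ = arcsin(-0.27234894) = -15.804091°

-15.8041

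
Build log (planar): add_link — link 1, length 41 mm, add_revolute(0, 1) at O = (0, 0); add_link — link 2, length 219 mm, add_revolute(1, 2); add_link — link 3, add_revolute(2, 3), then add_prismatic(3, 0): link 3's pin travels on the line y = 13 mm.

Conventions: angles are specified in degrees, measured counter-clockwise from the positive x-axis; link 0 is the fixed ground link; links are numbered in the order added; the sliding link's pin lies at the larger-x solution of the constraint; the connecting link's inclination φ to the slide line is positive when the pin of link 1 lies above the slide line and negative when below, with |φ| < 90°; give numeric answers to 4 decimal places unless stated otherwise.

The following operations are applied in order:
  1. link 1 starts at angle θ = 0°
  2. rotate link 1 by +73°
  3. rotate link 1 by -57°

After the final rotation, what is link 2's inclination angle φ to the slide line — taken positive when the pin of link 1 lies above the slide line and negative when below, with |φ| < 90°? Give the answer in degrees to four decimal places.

geometry: r = 41 mm, L = 219 mm, e = 13 mm; θ starts at 0°
rotate link 1 by +73°: θ ← 0° +73° = 73°
rotate link 1 by -57°: θ ← 73° -57° = 16°
h = r sin θ − e = 11.301132 − 13 = -1.698868
sin φ = h / L = -1.698868 / 219 = -0.00775739
φ = arcsin(-0.00775739) = -0.444470°

-0.4445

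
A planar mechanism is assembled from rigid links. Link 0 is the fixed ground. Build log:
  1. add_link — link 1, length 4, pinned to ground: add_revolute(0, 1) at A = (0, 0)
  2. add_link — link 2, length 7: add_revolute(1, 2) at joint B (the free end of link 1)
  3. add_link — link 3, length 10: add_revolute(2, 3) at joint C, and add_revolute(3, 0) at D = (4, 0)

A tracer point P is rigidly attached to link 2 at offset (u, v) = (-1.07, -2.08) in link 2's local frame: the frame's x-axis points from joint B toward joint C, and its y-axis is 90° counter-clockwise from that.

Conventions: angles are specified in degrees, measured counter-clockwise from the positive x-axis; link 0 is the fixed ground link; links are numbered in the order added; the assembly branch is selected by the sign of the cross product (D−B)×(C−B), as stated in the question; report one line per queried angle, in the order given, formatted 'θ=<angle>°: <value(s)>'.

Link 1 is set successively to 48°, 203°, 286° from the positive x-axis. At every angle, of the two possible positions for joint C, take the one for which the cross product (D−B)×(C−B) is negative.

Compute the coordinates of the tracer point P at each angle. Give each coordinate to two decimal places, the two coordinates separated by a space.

A=(0,0), D=(4.00,0)
θ=48°: B = A + 4.00·(cos48°, sin48°) = (2.6765, 2.9726)
θ=48°: |BD| = 3.2539
θ=48°: circle(B,7.00) ∩ circle(D,10.00): a=-6.2098, h=3.2308
θ=48°:   candidates: C₊=(3.1023,9.9596) cross=10.513; C₋=(-2.8007,7.3314) cross=-10.513
θ=48°:   branch - wants cross < 0 → take C=(-2.8007,7.3314) (cross=-10.513)
θ=48°: ex = (C−B)/|BC| = (-0.7825,0.6227); ey = (-0.6227,-0.7825)
θ=48°: P = B + -1.07·ex + -2.08·ey = (4.8090,3.9338)
θ=203°: B = A + 4.00·(cos203°, sin203°) = (-3.6820, -1.5629)
θ=203°: |BD| = 7.8394
θ=203°: circle(B,7.00) ∩ circle(D,10.00): a=0.6669, h=6.9682
θ=203°:   candidates: C₊=(-4.4177,5.3983) cross=54.626; C₋=(-1.6393,-8.2582) cross=-54.626
θ=203°:   branch - wants cross < 0 → take C=(-1.6393,-8.2582) (cross=-54.626)
θ=203°: ex = (C−B)/|BC| = (0.2918,-0.9565); ey = (0.9565,0.2918)
θ=203°: P = B + -1.07·ex + -2.08·ey = (-5.9837,-1.1465)
θ=286°: B = A + 4.00·(cos286°, sin286°) = (1.1025, -3.8450)
θ=286°: |BD| = 4.8145
θ=286°: circle(B,7.00) ∩ circle(D,10.00): a=-2.8892, h=6.3759
θ=286°:   candidates: C₊=(-5.7283,-2.3154) cross=30.697; C₋=(4.4558,-9.9896) cross=-30.697
θ=286°:   branch - wants cross < 0 → take C=(4.4558,-9.9896) (cross=-30.697)
θ=286°: ex = (C−B)/|BC| = (0.4790,-0.8778); ey = (0.8778,0.4790)
θ=286°: P = B + -1.07·ex + -2.08·ey = (-1.2358,-3.9022)

θ=48°: 4.81 3.93
θ=203°: -5.98 -1.15
θ=286°: -1.24 -3.90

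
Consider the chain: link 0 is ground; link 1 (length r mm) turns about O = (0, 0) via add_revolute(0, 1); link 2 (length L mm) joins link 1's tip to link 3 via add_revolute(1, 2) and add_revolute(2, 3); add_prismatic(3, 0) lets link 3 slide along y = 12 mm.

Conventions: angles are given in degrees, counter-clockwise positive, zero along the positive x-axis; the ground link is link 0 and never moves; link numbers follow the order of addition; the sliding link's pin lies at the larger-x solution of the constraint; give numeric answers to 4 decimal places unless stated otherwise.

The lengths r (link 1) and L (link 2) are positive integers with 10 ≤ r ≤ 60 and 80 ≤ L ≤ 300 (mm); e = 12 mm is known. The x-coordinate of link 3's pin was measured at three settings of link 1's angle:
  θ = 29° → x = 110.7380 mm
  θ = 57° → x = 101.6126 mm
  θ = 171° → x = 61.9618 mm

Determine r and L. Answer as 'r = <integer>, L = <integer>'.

constraint per measurement: (x − r cos θ)² + (r sin θ − e)² = L²
subtracting the θ₁ and θ₂ equations cancels the r² and L² terms:
r = (x₁² − x₂²) / (2[(x₁cos θ₁ + e sin θ₁) − (x₂cos θ₂ + e sin θ₂)]) = 26.0000 → r = 26
L² = (x₁ − r cos θ₁)² + (r sin θ₁ − e)² = 7743.9943 → L = 88.0000 → L = 88
check at θ₃=171°: x = 61.9618 (printed 61.9618) ✓

r = 26, L = 88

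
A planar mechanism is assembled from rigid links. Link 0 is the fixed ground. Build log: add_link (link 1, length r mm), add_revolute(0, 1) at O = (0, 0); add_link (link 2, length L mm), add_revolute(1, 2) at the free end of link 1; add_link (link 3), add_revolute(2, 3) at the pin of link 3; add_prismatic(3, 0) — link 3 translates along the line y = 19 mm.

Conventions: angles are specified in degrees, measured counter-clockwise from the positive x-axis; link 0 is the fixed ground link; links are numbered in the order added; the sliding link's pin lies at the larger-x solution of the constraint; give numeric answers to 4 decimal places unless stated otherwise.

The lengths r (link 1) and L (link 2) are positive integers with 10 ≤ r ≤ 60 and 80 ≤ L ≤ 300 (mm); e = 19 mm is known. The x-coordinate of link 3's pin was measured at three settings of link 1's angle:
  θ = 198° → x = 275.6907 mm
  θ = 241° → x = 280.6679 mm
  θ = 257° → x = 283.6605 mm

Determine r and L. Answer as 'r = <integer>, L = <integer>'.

constraint per measurement: (x − r cos θ)² + (r sin θ − e)² = L²
subtracting the θ₁ and θ₂ equations cancels the r² and L² terms:
r = (x₁² − x₂²) / (2[(x₁cos θ₁ + e sin θ₁) − (x₂cos θ₂ + e sin θ₂)]) = 11.9999 → r = 12
L² = (x₁ − r cos θ₁)² + (r sin θ₁ − e)² = 82944.0123 → L = 288.0000 → L = 288
check at θ₃=257°: x = 283.6605 (printed 283.6605) ✓

r = 12, L = 288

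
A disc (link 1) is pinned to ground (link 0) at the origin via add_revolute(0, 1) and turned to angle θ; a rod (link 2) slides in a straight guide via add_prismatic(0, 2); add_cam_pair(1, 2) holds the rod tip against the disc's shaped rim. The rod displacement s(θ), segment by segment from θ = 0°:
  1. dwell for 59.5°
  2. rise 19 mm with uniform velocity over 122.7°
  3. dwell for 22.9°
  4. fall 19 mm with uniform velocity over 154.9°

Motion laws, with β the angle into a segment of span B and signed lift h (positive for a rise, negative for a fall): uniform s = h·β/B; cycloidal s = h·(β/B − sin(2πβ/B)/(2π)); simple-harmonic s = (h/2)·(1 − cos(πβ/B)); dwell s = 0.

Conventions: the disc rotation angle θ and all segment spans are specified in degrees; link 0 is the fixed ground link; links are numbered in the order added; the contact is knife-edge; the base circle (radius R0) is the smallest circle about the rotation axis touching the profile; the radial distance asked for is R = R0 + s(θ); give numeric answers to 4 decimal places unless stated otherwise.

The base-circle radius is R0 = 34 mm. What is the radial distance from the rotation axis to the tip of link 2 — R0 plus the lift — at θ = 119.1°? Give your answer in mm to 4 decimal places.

segment 1 (0° to 59.5°, dwell): s unchanged at 0.0000
θ = 119.1° falls in segment 2 (59.5° to 182.2°, uniform, h = 19): β = 119.1 − 59.5 = 59.6°, B = 122.7°; Δs = 19·59.6/122.7 = 9.2290; s = 0.0000 + 9.2290 = 9.2290
R = R0 + s = 34 + 9.2290 = 43.2290

43.2290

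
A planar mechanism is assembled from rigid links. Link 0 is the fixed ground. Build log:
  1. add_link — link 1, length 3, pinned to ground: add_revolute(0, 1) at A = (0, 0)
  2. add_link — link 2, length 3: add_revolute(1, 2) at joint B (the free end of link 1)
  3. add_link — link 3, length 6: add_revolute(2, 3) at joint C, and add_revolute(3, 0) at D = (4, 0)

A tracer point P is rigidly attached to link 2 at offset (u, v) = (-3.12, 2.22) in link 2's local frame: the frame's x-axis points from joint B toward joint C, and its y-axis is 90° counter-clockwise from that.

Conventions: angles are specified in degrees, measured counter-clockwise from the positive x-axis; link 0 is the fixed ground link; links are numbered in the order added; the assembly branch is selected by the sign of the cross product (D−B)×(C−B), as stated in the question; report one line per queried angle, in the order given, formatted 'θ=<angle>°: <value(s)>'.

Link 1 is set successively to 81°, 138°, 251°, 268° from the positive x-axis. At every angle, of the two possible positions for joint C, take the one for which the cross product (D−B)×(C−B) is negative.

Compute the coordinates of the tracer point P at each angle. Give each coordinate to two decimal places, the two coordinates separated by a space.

A=(0,0), D=(4.00,0)
θ=81°: B = A + 3.00·(cos81°, sin81°) = (0.4693, 2.9631)
θ=81°: |BD| = 4.6093
θ=81°: circle(B,3.00) ∩ circle(D,6.00): a=-0.6242, h=2.9343
θ=81°:   candidates: C₊=(1.8775,5.6120) cross=13.525; C₋=(-1.8952,1.1167) cross=-13.525
θ=81°:   branch - wants cross < 0 → take C=(-1.8952,1.1167) (cross=-13.525)
θ=81°: ex = (C−B)/|BC| = (-0.7882,-0.6155); ey = (0.6155,-0.7882)
θ=81°: P = B + -3.12·ex + 2.22·ey = (4.2947,3.1336)
θ=138°: B = A + 3.00·(cos138°, sin138°) = (-2.2294, 2.0074)
θ=138°: |BD| = 6.5449
θ=138°: circle(B,3.00) ∩ circle(D,6.00): a=1.2098, h=2.7453
θ=138°:   candidates: C₊=(-0.2360,4.2493) cross=17.967; C₋=(-1.9200,-0.9766) cross=-17.967
θ=138°:   branch - wants cross < 0 → take C=(-1.9200,-0.9766) (cross=-17.967)
θ=138°: ex = (C−B)/|BC| = (0.1031,-0.9947); ey = (0.9947,0.1031)
θ=138°: P = B + -3.12·ex + 2.22·ey = (-0.3431,5.3397)
θ=251°: B = A + 3.00·(cos251°, sin251°) = (-0.9767, -2.8366)
θ=251°: |BD| = 5.7283
θ=251°: circle(B,3.00) ∩ circle(D,6.00): a=0.5074, h=2.9568
θ=251°:   candidates: C₊=(-2.0000,-0.0165) cross=16.937; C₋=(0.9283,-5.1541) cross=-16.937
θ=251°:   branch - wants cross < 0 → take C=(0.9283,-5.1541) (cross=-16.937)
θ=251°: ex = (C−B)/|BC| = (0.6350,-0.7725); ey = (0.7725,0.6350)
θ=251°: P = B + -3.12·ex + 2.22·ey = (-1.2429,0.9834)
θ=268°: B = A + 3.00·(cos268°, sin268°) = (-0.1047, -2.9982)
θ=268°: |BD| = 5.0831
θ=268°: circle(B,3.00) ∩ circle(D,6.00): a=-0.1143, h=2.9978
θ=268°:   candidates: C₊=(-1.9653,-0.6448) cross=15.238; C₋=(1.5712,-5.4864) cross=-15.238
θ=268°:   branch - wants cross < 0 → take C=(1.5712,-5.4864) (cross=-15.238)
θ=268°: ex = (C−B)/|BC| = (0.5586,-0.8294); ey = (0.8294,0.5586)
θ=268°: P = B + -3.12·ex + 2.22·ey = (-0.0063,0.8298)

θ=81°: 4.29 3.13
θ=138°: -0.34 5.34
θ=251°: -1.24 0.98
θ=268°: -0.01 0.83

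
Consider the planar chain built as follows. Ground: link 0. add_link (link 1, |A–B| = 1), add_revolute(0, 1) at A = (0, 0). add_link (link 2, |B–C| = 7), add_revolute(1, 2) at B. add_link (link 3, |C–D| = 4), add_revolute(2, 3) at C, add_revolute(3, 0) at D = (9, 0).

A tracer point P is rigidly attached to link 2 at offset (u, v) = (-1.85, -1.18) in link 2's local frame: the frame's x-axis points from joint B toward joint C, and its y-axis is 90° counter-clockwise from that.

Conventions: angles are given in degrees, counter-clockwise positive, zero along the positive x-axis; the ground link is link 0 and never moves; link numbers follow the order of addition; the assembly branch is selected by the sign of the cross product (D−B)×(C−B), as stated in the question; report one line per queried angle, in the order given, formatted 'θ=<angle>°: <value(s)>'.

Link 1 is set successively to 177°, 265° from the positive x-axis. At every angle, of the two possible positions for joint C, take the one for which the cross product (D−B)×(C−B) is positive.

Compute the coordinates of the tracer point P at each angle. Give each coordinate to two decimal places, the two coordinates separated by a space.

A=(0,0), D=(9.00,0)
θ=177°: B = A + 1.00·(cos177°, sin177°) = (-0.9986, 0.0523)
θ=177°: |BD| = 9.9988
θ=177°: circle(B,7.00) ∩ circle(D,4.00): a=6.6496, h=2.1870
θ=177°:   candidates: C₊=(5.6623,2.2045) cross=21.867; C₋=(5.6394,-2.1694) cross=-21.867
θ=177°:   branch + wants cross > 0 → take C=(5.6623,2.2045) (cross=21.867)
θ=177°: ex = (C−B)/|BC| = (0.9516,0.3075); ey = (-0.3075,0.9516)
θ=177°: P = B + -1.85·ex + -1.18·ey = (-2.3962,-1.6393)
θ=265°: B = A + 1.00·(cos265°, sin265°) = (-0.0872, -0.9962)
θ=265°: |BD| = 9.1416
θ=265°: circle(B,7.00) ∩ circle(D,4.00): a=6.3757, h=2.8896
θ=265°:   candidates: C₊=(5.9357,2.5710) cross=26.416; C₋=(6.5655,-3.1738) cross=-26.416
θ=265°:   branch + wants cross > 0 → take C=(5.9357,2.5710) (cross=26.416)
θ=265°: ex = (C−B)/|BC| = (0.8604,0.5096); ey = (-0.5096,0.8604)
θ=265°: P = B + -1.85·ex + -1.18·ey = (-1.0776,-2.9542)

θ=177°: -2.40 -1.64
θ=265°: -1.08 -2.95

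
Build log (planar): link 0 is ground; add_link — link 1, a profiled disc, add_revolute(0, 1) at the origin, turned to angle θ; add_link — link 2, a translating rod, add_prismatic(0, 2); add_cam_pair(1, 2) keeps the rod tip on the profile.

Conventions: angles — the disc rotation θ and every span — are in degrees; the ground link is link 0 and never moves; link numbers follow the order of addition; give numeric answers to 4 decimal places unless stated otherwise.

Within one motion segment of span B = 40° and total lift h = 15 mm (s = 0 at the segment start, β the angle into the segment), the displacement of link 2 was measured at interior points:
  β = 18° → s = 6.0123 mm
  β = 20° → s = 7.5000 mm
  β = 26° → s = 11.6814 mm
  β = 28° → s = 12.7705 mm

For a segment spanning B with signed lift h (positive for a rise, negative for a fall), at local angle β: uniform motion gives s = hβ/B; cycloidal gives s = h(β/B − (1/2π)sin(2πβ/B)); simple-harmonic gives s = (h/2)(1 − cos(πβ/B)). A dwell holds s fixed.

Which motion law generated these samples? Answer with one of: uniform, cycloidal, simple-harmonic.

candidates at β/B = r: uniform s = h·r (linear in β); cycloidal s = h·(r − sin(2πr)/(2π)); simple-harmonic s = (h/2)(1 − cos(πr))
β=18°: printed 6.0123 | uniform 6.7500, cycloidal 6.0123, simple-harmonic 6.3267
β=20°: printed 7.5000 | uniform 7.5000, cycloidal 7.5000, simple-harmonic 7.5000
β=26°: printed 11.6814 | uniform 9.7500, cycloidal 11.6814, simple-harmonic 10.9049
β=28°: printed 12.7705 | uniform 10.5000, cycloidal 12.7705, simple-harmonic 11.9084
only one law matches every sample → cycloidal

cycloidal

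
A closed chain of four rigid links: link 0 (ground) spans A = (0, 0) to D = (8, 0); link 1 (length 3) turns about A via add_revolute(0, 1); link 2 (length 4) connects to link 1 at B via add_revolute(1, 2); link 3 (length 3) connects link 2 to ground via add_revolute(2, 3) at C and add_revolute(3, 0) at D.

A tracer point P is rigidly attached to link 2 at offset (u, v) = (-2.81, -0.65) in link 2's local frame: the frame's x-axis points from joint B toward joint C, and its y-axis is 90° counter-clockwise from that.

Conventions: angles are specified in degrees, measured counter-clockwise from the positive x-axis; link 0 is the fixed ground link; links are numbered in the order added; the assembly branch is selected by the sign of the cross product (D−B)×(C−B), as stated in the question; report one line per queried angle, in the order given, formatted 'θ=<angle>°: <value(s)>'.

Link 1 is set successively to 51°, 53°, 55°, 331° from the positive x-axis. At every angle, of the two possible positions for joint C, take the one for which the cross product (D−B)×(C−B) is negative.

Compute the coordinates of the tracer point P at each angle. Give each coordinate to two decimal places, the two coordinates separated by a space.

A=(0,0), D=(8.00,0)
θ=51°: B = A + 3.00·(cos51°, sin51°) = (1.8880, 2.3314)
θ=51°: |BD| = 6.5416
θ=51°: circle(B,4.00) ∩ circle(D,3.00): a=3.8058, h=1.2311
θ=51°:   candidates: C₊=(5.8826,2.1253) cross=8.053; C₋=(5.0051,-0.1752) cross=-8.053
θ=51°:   branch - wants cross < 0 → take C=(5.0051,-0.1752) (cross=-8.053)
θ=51°: ex = (C−B)/|BC| = (0.7793,-0.6267); ey = (0.6267,0.7793)
θ=51°: P = B + -2.81·ex + -0.65·ey = (-0.7092,3.5858)
θ=53°: B = A + 3.00·(cos53°, sin53°) = (1.8054, 2.3959)
θ=53°: |BD| = 6.6418
θ=53°: circle(B,4.00) ∩ circle(D,3.00): a=3.8478, h=1.0927
θ=53°:   candidates: C₊=(5.7884,2.0270) cross=7.258; C₋=(5.0000,-0.0113) cross=-7.258
θ=53°:   branch - wants cross < 0 → take C=(5.0000,-0.0113) (cross=-7.258)
θ=53°: ex = (C−B)/|BC| = (0.7986,-0.6018); ey = (0.6018,0.7986)
θ=53°: P = B + -2.81·ex + -0.65·ey = (-0.8299,3.5679)
θ=55°: B = A + 3.00·(cos55°, sin55°) = (1.7207, 2.4575)
θ=55°: |BD| = 6.7430
θ=55°: circle(B,4.00) ∩ circle(D,3.00): a=3.8906, h=0.9292
θ=55°:   candidates: C₊=(5.6824,1.9049) cross=6.266; C₋=(5.0051,0.1742) cross=-6.266
θ=55°:   branch - wants cross < 0 → take C=(5.0051,0.1742) (cross=-6.266)
θ=55°: ex = (C−B)/|BC| = (0.8211,-0.5708); ey = (0.5708,0.8211)
θ=55°: P = B + -2.81·ex + -0.65·ey = (-0.9575,3.5277)
θ=331°: B = A + 3.00·(cos331°, sin331°) = (2.6239, -1.4544)
θ=331°: |BD| = 5.5694
θ=331°: circle(B,4.00) ∩ circle(D,3.00): a=3.4131, h=2.0858
θ=331°:   candidates: C₊=(5.3739,1.4503) cross=11.617; C₋=(6.4633,-2.5765) cross=-11.617
θ=331°:   branch - wants cross < 0 → take C=(6.4633,-2.5765) (cross=-11.617)
θ=331°: ex = (C−B)/|BC| = (0.9598,-0.2805); ey = (0.2805,0.9598)
θ=331°: P = B + -2.81·ex + -0.65·ey = (-0.2557,-1.2901)

θ=51°: -0.71 3.59
θ=53°: -0.83 3.57
θ=55°: -0.96 3.53
θ=331°: -0.26 -1.29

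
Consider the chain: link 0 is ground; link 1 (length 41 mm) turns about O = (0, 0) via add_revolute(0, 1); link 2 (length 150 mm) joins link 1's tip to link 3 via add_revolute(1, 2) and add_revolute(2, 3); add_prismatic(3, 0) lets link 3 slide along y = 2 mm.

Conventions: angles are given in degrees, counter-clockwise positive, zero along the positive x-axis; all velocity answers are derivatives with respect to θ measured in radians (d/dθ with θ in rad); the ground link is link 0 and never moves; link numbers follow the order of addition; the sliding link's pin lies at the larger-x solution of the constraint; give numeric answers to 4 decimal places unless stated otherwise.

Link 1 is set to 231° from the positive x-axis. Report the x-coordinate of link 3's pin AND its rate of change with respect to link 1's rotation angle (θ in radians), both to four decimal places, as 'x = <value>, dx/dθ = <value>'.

geometry: r = 41 mm, L = 150 mm, e = 2 mm
crank pin P = (r cos θ, r sin θ) = (-25.802136, -31.862984)
h = r sin θ − e = -31.862984 − 2 = -33.862984
x = r cos θ + √(L² − h²) = -25.802136 + 146.127678 = 120.325542
dx/dθ = −r sin θ − h·r cos θ/√(L² − h²) (θ in radians; h = -33.862984) = 25.883711

x = 120.3255, dx/dθ = 25.8837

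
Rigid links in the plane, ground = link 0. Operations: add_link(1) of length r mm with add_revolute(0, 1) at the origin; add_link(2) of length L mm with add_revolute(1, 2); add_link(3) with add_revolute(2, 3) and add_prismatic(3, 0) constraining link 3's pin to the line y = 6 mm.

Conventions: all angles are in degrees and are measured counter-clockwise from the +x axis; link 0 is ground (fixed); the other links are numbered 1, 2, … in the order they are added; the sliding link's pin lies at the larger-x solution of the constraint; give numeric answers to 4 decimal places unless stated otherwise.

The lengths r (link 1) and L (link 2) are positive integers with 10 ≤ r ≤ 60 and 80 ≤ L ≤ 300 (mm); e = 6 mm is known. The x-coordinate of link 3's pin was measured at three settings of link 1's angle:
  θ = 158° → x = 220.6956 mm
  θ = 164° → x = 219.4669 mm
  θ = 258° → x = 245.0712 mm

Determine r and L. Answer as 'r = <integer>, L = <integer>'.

constraint per measurement: (x − r cos θ)² + (r sin θ − e)² = L²
subtracting the θ₁ and θ₂ equations cancels the r² and L² terms:
r = (x₁² − x₂²) / (2[(x₁cos θ₁ + e sin θ₁) − (x₂cos θ₂ + e sin θ₂)]) = 39.0008 → r = 39
L² = (x₁ − r cos θ₁)² + (r sin θ₁ − e)² = 66049.0129 → L = 257.0000 → L = 257
check at θ₃=258°: x = 245.0712 (printed 245.0712) ✓

r = 39, L = 257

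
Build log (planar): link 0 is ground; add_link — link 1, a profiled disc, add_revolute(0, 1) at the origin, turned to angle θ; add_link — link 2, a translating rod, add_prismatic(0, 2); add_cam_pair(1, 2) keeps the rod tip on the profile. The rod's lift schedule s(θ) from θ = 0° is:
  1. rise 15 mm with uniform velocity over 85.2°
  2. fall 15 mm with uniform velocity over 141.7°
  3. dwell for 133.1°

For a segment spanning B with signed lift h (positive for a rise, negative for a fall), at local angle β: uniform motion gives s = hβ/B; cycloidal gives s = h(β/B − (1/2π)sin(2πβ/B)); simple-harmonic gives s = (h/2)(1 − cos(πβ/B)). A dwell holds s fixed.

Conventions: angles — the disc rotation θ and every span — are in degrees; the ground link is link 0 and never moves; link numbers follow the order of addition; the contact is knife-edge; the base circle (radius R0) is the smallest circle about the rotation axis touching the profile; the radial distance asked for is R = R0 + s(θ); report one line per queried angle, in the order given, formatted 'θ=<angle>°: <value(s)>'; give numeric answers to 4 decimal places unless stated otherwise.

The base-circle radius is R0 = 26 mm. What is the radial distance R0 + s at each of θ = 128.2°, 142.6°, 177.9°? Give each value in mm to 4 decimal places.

seg 1 [0°–85.2°] uniform, h=15: full span → s += 15 → s = 15.0000
seg 2 [85.2°–226.9°] uniform, h=-15: θ=128.2° here. β=43, B=141.7. -15·43/141.7 = -4.5519 → s = 10.4481
seg 2 [85.2°–226.9°] uniform, h=-15: θ=142.6° here. β=57.4, B=141.7. -15·57.4/141.7 = -6.0762 → s = 8.9238
seg 2 [85.2°–226.9°] uniform, h=-15: θ=177.9° here. β=92.7, B=141.7. -15·92.7/141.7 = -9.8130 → s = 5.1870
θ=128.2°: R = R0 + s = 26 + 10.4481 = 36.4481
θ=142.6°: R = R0 + s = 26 + 8.9238 = 34.9238
θ=177.9°: R = R0 + s = 26 + 5.1870 = 31.1870

θ=128.2°: 36.4481
θ=142.6°: 34.9238
θ=177.9°: 31.1870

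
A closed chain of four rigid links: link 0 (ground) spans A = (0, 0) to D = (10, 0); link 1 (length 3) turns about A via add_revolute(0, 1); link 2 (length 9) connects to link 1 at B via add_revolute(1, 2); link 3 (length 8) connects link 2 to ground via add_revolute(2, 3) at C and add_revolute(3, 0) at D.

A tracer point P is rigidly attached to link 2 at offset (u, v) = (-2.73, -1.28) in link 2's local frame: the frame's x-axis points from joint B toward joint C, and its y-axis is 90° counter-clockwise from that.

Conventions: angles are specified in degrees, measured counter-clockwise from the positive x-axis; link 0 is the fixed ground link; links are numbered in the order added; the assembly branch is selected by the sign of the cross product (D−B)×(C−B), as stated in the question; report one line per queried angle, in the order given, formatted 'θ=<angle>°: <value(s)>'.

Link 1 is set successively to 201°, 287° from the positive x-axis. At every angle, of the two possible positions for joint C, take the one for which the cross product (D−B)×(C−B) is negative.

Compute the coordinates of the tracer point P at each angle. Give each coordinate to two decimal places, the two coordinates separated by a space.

A=(0,0), D=(10.00,0)
θ=201°: B = A + 3.00·(cos201°, sin201°) = (-2.8007, -1.0751)
θ=201°: |BD| = 12.8458
θ=201°: circle(B,9.00) ∩ circle(D,8.00): a=7.0846, h=5.5505
θ=201°:   candidates: C₊=(3.7945,5.0489) cross=71.301; C₋=(4.7235,-6.0132) cross=-71.301
θ=201°:   branch - wants cross < 0 → take C=(4.7235,-6.0132) (cross=-71.301)
θ=201°: ex = (C−B)/|BC| = (0.8360,-0.5487); ey = (0.5487,0.8360)
θ=201°: P = B + -2.73·ex + -1.28·ey = (-5.7854,-0.6473)
θ=287°: B = A + 3.00·(cos287°, sin287°) = (0.8771, -2.8689)
θ=287°: |BD| = 9.5634
θ=287°: circle(B,9.00) ∩ circle(D,8.00): a=5.6705, h=6.9890
θ=287°:   candidates: C₊=(4.1898,5.4992) cross=66.838; C₋=(8.3831,-7.8349) cross=-66.838
θ=287°:   branch - wants cross < 0 → take C=(8.3831,-7.8349) (cross=-66.838)
θ=287°: ex = (C−B)/|BC| = (0.8340,-0.5518); ey = (0.5518,0.8340)
θ=287°: P = B + -2.73·ex + -1.28·ey = (-2.1060,-2.4301)

θ=201°: -5.79 -0.65
θ=287°: -2.11 -2.43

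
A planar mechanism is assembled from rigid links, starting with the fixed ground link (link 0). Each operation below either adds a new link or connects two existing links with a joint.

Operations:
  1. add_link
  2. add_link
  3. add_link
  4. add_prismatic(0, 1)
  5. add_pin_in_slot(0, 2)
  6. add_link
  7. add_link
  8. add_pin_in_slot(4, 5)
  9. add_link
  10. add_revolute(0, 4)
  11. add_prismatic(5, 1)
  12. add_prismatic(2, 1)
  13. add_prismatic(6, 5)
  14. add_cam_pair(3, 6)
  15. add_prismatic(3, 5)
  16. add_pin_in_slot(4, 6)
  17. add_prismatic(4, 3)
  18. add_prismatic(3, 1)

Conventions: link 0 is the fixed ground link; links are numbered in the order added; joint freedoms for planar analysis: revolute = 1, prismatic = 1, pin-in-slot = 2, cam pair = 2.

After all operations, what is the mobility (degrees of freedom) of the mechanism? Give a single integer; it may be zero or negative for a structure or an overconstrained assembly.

ground; <1,0,0>
#1 <2,0,0>
#2 <3,0,0>
#3 <4,0,0>
P:0↔1 J1 <4,1,0>
PS:0↔2 J2 <4,1,1>
#4 <5,1,1>
#5 <6,1,1>
PS:4↔5 J2 <6,1,2>
#6 <7,1,2>
R:0↔4 J1 <7,2,2>
P:5↔1 J1 <7,3,2>
P:2↔1 J1 <7,4,2>
P:6↔5 J1 <7,5,2>
C:3↔6 J2 <7,5,3>
P:3↔5 J1 <7,6,3>
PS:4↔6 J2 <7,6,4>
P:4↔3 J1 <7,7,4>
P:3↔1 J1 <7,8,4>
3×6 − 2×8 − 1×4 = -2

M = -2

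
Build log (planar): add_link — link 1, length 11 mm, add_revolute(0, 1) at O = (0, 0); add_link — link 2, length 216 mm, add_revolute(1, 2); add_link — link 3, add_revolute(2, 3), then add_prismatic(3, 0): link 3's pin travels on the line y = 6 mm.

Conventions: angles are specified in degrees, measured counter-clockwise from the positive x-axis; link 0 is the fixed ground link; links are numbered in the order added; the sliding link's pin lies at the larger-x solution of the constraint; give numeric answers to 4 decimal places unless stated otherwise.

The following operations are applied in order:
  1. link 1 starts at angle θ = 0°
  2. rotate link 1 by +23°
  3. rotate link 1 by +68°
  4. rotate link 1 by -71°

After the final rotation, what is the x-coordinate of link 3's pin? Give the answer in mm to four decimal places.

geometry: r = 11 mm, L = 216 mm, e = 6 mm; θ starts at 0°
rotate link 1 by +23°: θ ← 0° +23° = 23°
rotate link 1 by +68°: θ ← 23° +68° = 91°
rotate link 1 by -71°: θ ← 91° -71° = 20°
crank pin P = (r cos θ, r sin θ) = (10.336619, 3.762222)
h = r sin θ − e = 3.762222 − 6 = -2.237778
x = r cos θ + √(L² − h²) = 10.336619 + 215.988408 = 226.325027

226.3250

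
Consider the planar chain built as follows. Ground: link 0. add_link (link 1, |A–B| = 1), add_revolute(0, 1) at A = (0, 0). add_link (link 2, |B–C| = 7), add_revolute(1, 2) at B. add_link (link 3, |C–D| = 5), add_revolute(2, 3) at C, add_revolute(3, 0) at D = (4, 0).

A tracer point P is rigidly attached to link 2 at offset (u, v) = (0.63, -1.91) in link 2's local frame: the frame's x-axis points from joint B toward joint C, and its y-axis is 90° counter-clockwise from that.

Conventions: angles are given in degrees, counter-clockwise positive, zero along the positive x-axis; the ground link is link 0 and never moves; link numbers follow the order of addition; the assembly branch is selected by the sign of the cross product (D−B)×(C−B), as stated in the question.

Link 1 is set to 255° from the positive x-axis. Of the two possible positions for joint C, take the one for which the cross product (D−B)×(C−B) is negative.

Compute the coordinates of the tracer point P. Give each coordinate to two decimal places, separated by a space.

A=(0,0), D=(4.00,0)
B = A + 1.00·(cos255°, sin255°) = (-0.2588, -0.9659)
|BD| = 4.3670
circle(B,7.00) ∩ circle(D,5.00): a=4.9314, h=4.9680
  candidates: C₊=(3.4515,4.9698) cross=21.695; C₋=(5.6493,-4.7202) cross=-21.695
  branch - wants cross < 0 → take C=(5.6493,-4.7202) (cross=-21.695)
ex = (C−B)/|BC| = (0.8440,-0.5363); ey = (0.5363,0.8440)
P = B + 0.63·ex + -1.91·ey = (-0.7515,-2.9159)

-0.75 -2.92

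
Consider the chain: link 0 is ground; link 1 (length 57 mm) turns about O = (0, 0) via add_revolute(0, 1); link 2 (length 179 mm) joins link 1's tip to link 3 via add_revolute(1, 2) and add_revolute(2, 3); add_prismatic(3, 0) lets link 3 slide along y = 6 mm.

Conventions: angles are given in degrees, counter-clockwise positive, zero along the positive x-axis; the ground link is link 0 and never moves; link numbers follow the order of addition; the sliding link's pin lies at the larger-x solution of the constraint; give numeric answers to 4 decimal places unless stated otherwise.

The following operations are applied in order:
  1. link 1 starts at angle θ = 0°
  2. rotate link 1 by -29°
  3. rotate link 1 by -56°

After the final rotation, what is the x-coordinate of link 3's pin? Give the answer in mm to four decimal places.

geometry: r = 57 mm, L = 179 mm, e = 6 mm; θ starts at 0°
rotate link 1 by -29°: θ ← 0° -29° = -29°
rotate link 1 by -56°: θ ← -29° -56° = -85°
crank pin P = (r cos θ, r sin θ) = (4.967877, -56.783098)
h = r sin θ − e = -56.783098 − 6 = -62.783098
x = r cos θ + √(L² − h²) = 4.967877 + 167.628406 = 172.596284

172.5963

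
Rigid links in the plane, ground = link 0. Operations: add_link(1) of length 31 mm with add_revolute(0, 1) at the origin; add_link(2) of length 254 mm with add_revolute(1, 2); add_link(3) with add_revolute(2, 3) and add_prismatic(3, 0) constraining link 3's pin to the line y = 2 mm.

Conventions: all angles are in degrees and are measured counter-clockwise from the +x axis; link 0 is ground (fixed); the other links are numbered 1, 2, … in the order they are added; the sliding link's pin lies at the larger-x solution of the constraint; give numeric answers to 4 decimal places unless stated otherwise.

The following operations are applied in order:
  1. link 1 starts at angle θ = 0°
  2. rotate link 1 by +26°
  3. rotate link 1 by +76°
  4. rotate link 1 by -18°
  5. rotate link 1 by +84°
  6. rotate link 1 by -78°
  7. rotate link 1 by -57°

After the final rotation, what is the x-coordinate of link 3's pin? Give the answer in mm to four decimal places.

geometry: r = 31 mm, L = 254 mm, e = 2 mm; θ starts at 0°
rotate link 1 by +26°: θ ← 0° +26° = 26°
rotate link 1 by +76°: θ ← 26° +76° = 102°
rotate link 1 by -18°: θ ← 102° -18° = 84°
rotate link 1 by +84°: θ ← 84° +84° = 168°
rotate link 1 by -78°: θ ← 168° -78° = 90°
rotate link 1 by -57°: θ ← 90° -57° = 33°
crank pin P = (r cos θ, r sin θ) = (25.998788, 16.883810)
h = r sin θ − e = 16.883810 − 2 = 14.883810
x = r cos θ + √(L² − h²) = 25.998788 + 253.563547 = 279.562334

279.5623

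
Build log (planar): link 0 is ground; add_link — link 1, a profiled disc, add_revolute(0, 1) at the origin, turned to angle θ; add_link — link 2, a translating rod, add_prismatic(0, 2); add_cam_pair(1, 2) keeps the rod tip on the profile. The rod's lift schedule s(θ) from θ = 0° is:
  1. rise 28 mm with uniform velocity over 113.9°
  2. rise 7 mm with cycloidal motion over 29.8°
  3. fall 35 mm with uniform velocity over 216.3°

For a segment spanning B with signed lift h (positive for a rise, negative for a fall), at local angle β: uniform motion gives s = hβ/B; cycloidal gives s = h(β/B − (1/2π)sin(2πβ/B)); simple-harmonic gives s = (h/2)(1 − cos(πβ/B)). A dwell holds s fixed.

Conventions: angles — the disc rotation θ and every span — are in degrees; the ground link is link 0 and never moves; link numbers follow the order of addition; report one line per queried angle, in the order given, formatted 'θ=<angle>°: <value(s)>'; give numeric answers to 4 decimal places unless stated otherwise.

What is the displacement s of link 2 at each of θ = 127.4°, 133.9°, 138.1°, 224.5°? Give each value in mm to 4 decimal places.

seg 1 [0°–113.9°] uniform, h=28: full span → s += 28 → s = 28.0000
seg 2 [113.9°–143.7°] cycloidal, h=7: θ=127.4° here. β=13.5, B=29.8. 7·(0.4530 − sin(2π·0.4530)/(2π)) = 2.8470 → s = 30.8470
seg 2 [113.9°–143.7°] cycloidal, h=7: θ=133.9° here. β=20, B=29.8. 7·(0.6711 − sin(2π·0.6711)/(2π)) = 5.6781 → s = 33.6781
seg 2 [113.9°–143.7°] cycloidal, h=7: θ=138.1° here. β=24.2, B=29.8. 7·(0.8121 − sin(2π·0.8121)/(2π)) = 6.7150 → s = 34.7150
seg 2 [113.9°–143.7°] cycloidal, h=7: full span → s += 7 → s = 35.0000
seg 3 [143.7°–360°] uniform, h=-35: θ=224.5° here. β=80.8, B=216.3. -35·80.8/216.3 = -13.0744 → s = 21.9256

θ=127.4°: 30.8470
θ=133.9°: 33.6781
θ=138.1°: 34.7150
θ=224.5°: 21.9256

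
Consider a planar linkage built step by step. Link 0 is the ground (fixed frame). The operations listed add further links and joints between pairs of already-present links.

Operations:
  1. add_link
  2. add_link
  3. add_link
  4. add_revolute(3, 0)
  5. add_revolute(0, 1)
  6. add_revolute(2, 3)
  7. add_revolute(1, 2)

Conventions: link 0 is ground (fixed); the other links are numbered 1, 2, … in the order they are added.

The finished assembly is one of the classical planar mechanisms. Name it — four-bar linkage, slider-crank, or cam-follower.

links: 4 (incl. ground); joints: 4 revolute, 0 prismatic, 0 higher (cam) pair, forming one closed loop
4 links in a single 4R loop → four-bar linkage

four-bar linkage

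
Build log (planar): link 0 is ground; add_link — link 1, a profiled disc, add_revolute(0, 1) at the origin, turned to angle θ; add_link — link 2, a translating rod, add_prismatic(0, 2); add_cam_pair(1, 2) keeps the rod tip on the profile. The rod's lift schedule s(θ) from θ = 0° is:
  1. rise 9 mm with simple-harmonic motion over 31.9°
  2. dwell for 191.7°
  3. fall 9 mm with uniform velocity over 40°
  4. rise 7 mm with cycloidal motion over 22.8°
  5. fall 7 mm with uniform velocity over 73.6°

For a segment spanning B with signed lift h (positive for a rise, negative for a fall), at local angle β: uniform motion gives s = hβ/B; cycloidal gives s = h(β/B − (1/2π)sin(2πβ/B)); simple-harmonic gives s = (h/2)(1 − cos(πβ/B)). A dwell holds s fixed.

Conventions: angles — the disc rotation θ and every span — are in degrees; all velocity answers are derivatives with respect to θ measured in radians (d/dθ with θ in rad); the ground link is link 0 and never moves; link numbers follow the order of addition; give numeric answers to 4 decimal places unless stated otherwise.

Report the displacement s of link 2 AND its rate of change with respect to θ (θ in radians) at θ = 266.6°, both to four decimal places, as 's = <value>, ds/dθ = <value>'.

seg 1 [0°–31.9°] simple-harmonic, h=9: full span → s += 9 → s = 9.0000
seg 2 [31.9°–223.6°] dwell: s stays 9.0000
seg 3 [223.6°–263.6°] uniform, h=-9: full span → s += -9 → s = 0.0000
seg 4 [263.6°–286.4°] cycloidal, h=7: θ=266.6° here. β=3, B=22.8. 7·(0.1316 − sin(2π·0.1316)/(2π)) = 0.1014 → s = 0.1014
velocity in seg [263.6°–286.4°] (cycloidal), θ in radians: β = 3° = 0.0524 rad, B = 22.8° = 0.3979 rad; ds/dθ = (h/B)(1 − cos(2πβ/B)) = (7/0.3979)(1 − cos(2π·0.1316)) = 5.676878 mm/rad

s = 0.1014, ds/dθ = 5.6769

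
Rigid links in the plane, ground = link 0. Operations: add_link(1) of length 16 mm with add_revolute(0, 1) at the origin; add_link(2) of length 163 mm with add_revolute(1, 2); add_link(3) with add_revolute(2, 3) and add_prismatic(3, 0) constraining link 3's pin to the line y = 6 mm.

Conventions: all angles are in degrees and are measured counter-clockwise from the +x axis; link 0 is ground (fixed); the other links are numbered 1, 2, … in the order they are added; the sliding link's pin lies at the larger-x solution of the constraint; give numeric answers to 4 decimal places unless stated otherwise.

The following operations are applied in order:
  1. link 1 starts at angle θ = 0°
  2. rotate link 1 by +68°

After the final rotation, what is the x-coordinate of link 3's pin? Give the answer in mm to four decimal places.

geometry: r = 16 mm, L = 163 mm, e = 6 mm; θ starts at 0°
rotate link 1 by +68°: θ ← 0° +68° = 68°
crank pin P = (r cos θ, r sin θ) = (5.993705, 14.834942)
h = r sin θ − e = 14.834942 − 6 = 8.834942
x = r cos θ + √(L² − h²) = 5.993705 + 162.760388 = 168.754093

168.7541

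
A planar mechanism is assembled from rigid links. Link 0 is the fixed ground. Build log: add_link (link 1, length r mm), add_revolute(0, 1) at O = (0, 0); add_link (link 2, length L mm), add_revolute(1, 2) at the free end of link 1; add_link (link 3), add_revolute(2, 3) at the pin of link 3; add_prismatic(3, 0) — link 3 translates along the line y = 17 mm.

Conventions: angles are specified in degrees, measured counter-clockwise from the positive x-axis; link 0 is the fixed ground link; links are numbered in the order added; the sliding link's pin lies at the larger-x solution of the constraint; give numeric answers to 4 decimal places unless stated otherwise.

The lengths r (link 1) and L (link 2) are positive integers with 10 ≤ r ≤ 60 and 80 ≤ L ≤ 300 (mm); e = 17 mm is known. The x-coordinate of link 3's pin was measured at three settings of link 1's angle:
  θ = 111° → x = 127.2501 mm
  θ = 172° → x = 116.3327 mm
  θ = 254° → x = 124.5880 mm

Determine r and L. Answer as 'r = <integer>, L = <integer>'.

constraint per measurement: (x − r cos θ)² + (r sin θ − e)² = L²
subtracting the θ₁ and θ₂ equations cancels the r² and L² terms:
r = (x₁² − x₂²) / (2[(x₁cos θ₁ + e sin θ₁) − (x₂cos θ₂ + e sin θ₂)]) = 15.9999 → r = 16
L² = (x₁ − r cos θ₁)² + (r sin θ₁ − e)² = 17688.9956 → L = 133.0000 → L = 133
check at θ₃=254°: x = 124.5880 (printed 124.5880) ✓

r = 16, L = 133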